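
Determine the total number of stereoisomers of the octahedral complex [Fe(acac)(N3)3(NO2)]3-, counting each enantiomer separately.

2

An octahedron has six vertices in three trans pairs; every non-trans pair is cis.
Each acac is bidentate and must span two cis positions.
Systematic placement gives 2 geometric isomers: N3 mer; N3 fac.
Each arrangement has an internal mirror plane or centre of symmetry, so none is chiral.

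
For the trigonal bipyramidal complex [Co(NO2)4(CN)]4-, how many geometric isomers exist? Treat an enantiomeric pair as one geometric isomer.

2

In a trigonal bipyramid the two axial positions differ from the three equatorial ones.
There are 2 geometric isomers: CN axial; CN equatorial.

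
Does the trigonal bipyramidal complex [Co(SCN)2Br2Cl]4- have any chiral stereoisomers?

In a trigonal bipyramid the two axial positions differ from the three equatorial ones.
Placing the ligands in turn and identifying arrangements related by rotation or reflection leaves 5 distinct geometric isomers.
One of these lacks any improper symmetry element and so occurs as an enantiomeric pair, giving 5 + 1 = 6 stereoisomers in total.

yes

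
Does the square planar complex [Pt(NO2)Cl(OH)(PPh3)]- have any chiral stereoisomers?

In a square planar complex each vertex has one trans partner and two cis neighbours.
The distinct arrangements are (3 in all): (Cl/OH trans, NO2/PPh3 trans); (Cl/PPh3 trans, NO2/OH trans); (Cl/NO2 trans, OH/PPh3 trans).
Each arrangement has an internal mirror plane or centre of symmetry, so none is chiral.

no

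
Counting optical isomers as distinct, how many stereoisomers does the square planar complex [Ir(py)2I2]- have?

A square has two trans pairs of vertices; adjacent vertices are cis.
There are 2 geometric isomers: py cis; py trans.
Each arrangement has an internal mirror plane or centre of symmetry, so none is chiral.

2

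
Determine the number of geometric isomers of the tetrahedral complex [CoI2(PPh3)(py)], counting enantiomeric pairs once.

1

Only one geometric arrangement is possible.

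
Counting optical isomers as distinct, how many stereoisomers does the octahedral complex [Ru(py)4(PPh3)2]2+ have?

2

An octahedron has six vertices in three trans pairs; every non-trans pair is cis.
The distinct arrangements are (2 in all): PPh3 trans; PPh3 cis.
Each arrangement has an internal mirror plane or centre of symmetry, so none is chiral.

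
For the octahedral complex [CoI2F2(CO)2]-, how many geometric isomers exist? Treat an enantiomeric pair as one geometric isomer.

The distinct arrangements are (5 in all): I trans, F trans, CO trans; I cis, F cis, CO trans; I trans, F cis, CO cis; I cis, F cis, CO cis (chiral); I cis, F trans, CO cis.

5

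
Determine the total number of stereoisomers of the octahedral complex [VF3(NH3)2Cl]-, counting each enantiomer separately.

The distinct arrangements are (3 in all): F mer, NH3 trans; F fac, NH3 cis; F mer, NH3 cis.
Each arrangement has an internal mirror plane or centre of symmetry, so none is chiral.

3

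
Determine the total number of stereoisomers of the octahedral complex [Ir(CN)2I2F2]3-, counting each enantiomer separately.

6

The six octahedral sites form three mutually perpendicular trans pairs.
There are 5 geometric isomers: CN trans, I trans, F trans; CN trans, I cis, F cis; CN cis, I trans, F cis; CN cis, I cis, F cis (chiral); CN cis, I cis, F trans.
One of these lacks any improper symmetry element and so occurs as an enantiomeric pair, giving 5 + 1 = 6 stereoisomers in total.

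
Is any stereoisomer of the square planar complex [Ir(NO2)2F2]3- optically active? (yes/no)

no

A square has two trans pairs of vertices; adjacent vertices are cis.
Working through the distinct placements yields 2 geometric isomers: NO2 cis; NO2 trans.
Each arrangement has an internal mirror plane or centre of symmetry, so none is chiral.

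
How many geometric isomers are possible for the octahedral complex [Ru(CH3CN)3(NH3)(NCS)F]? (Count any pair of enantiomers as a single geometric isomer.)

In an octahedral complex each vertex has one trans partner and four cis neighbours.
The distinct arrangements are (4 in all): CH3CN mer (3 arrangements); CH3CN fac (chiral).

4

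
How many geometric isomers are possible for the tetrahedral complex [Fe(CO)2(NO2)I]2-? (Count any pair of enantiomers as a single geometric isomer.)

All four vertices of a tetrahedron are equivalent and mutually adjacent, so cis/trans isomerism cannot arise.
Only one geometric arrangement is possible.

1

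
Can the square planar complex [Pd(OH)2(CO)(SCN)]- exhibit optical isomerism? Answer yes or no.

no

In a square planar complex each vertex has one trans partner and two cis neighbours.
Working through the distinct placements yields 2 geometric isomers: OH cis; OH trans.
Each arrangement has an internal mirror plane or centre of symmetry, so none is chiral.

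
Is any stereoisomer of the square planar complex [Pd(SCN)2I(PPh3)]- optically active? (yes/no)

no

A square has two trans pairs of vertices; adjacent vertices are cis.
The distinct arrangements are (2 in all): SCN cis; SCN trans.
Each arrangement has an internal mirror plane or centre of symmetry, so none is chiral.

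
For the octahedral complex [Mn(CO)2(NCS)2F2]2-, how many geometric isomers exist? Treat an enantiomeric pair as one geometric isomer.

5

The six octahedral sites form three mutually perpendicular trans pairs.
There are 5 geometric isomers: CO trans, NCS trans, F trans; CO trans, NCS cis, F cis; CO cis, NCS trans, F cis; CO cis, NCS cis, F cis (chiral); CO cis, NCS cis, F trans.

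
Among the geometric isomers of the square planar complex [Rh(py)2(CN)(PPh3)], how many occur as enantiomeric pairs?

0

A square has two trans pairs of vertices; adjacent vertices are cis.
The distinct arrangements are (2 in all): py cis; py trans.
Each arrangement has an internal mirror plane or centre of symmetry, so none is chiral.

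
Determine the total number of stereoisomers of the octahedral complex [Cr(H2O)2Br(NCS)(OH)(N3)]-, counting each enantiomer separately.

15

An octahedron has six vertices in three trans pairs; every non-trans pair is cis.
Placing the ligands in turn and identifying arrangements related by rotation or reflection leaves 9 distinct geometric isomers.
Of these, 6 lack any improper symmetry element and so occur as enantiomeric pairs, giving 9 + 6 = 15 stereoisomers in total.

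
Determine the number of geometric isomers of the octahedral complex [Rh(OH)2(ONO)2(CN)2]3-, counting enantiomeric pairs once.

5

An octahedron has six vertices in three trans pairs; every non-trans pair is cis.
Working through the distinct placements yields 5 geometric isomers: OH trans, ONO trans, CN trans; OH cis, ONO cis, CN trans; OH cis, ONO trans, CN cis; OH cis, ONO cis, CN cis (chiral); OH trans, ONO cis, CN cis.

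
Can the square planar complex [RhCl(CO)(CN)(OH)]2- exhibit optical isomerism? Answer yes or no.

The distinct arrangements are (3 in all): (CN/Cl trans, CO/OH trans); (CN/OH trans, CO/Cl trans); (CN/CO trans, Cl/OH trans).
Each arrangement has an internal mirror plane or centre of symmetry, so none is chiral.

no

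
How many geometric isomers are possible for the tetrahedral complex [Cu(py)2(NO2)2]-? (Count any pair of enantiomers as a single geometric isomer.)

1

In a tetrahedral complex all four positions are equivalent and every pair of ligands is adjacent — there is no cis/trans distinction.
Only one geometric arrangement is possible.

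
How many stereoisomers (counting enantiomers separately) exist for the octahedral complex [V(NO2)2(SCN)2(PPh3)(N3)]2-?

8

An octahedron has six vertices in three trans pairs; every non-trans pair is cis.
Working through the distinct placements yields 6 geometric isomers: NO2 cis, SCN trans; NO2 cis, SCN cis (3 arrangements, 2 chiral); NO2 trans, SCN trans; NO2 trans, SCN cis.
Of these, 2 lack any improper symmetry element and so occur as enantiomeric pairs, giving 6 + 2 = 8 stereoisomers in total.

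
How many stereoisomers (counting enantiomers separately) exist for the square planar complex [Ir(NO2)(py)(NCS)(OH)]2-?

A square has two trans pairs of vertices; adjacent vertices are cis.
Working through the distinct placements yields 3 geometric isomers: (NCS/OH trans, NO2/py trans); (NCS/py trans, NO2/OH trans); (NCS/NO2 trans, OH/py trans).
Each arrangement has an internal mirror plane or centre of symmetry, so none is chiral.

3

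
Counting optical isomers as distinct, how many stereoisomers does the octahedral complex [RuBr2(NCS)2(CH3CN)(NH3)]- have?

8

In an octahedral complex each vertex has one trans partner and four cis neighbours.
Working through the distinct placements yields 6 geometric isomers: Br trans, NCS cis; Br trans, NCS trans; Br cis, NCS cis (3 arrangements, 2 chiral); Br cis, NCS trans.
Of these, 2 lack any improper symmetry element and so occur as enantiomeric pairs, giving 6 + 2 = 8 stereoisomers in total.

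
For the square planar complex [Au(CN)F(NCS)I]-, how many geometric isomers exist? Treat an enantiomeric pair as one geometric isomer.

3

A square has two trans pairs of vertices; adjacent vertices are cis.
Systematic placement gives 3 geometric isomers: (CN/I trans, F/NCS trans); (CN/NCS trans, F/I trans); (CN/F trans, I/NCS trans).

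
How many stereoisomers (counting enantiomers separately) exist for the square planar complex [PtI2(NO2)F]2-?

In a square planar complex each vertex has one trans partner and two cis neighbours.
Systematic placement gives 2 geometric isomers: I cis; I trans.
Each arrangement has an internal mirror plane or centre of symmetry, so none is chiral.

2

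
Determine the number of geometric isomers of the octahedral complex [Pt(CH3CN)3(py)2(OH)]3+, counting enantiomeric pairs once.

The distinct arrangements are (3 in all): CH3CN mer, py trans; CH3CN mer, py cis; CH3CN fac, py cis.

3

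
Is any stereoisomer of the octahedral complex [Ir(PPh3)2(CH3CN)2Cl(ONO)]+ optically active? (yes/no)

yes

The six octahedral sites form three mutually perpendicular trans pairs.
Working through the distinct placements yields 6 geometric isomers: PPh3 trans, CH3CN trans; PPh3 cis, CH3CN trans; PPh3 trans, CH3CN cis; PPh3 cis, CH3CN cis (3 arrangements, 2 chiral).
Of these, 2 lack any improper symmetry element and so occur as enantiomeric pairs, giving 6 + 2 = 8 stereoisomers in total.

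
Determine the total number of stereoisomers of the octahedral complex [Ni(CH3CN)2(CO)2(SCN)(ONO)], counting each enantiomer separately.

8

In an octahedral complex each vertex has one trans partner and four cis neighbours.
Working through the distinct placements yields 6 geometric isomers: CH3CN trans, CO trans; CH3CN trans, CO cis; CH3CN cis, CO cis (3 arrangements, 2 chiral); CH3CN cis, CO trans.
Of these, 2 lack any improper symmetry element and so occur as enantiomeric pairs, giving 6 + 2 = 8 stereoisomers in total.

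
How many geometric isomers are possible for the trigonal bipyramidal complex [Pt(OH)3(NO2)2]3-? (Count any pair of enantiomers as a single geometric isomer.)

3

In a trigonal bipyramid the two axial positions differ from the three equatorial ones.
Working through the distinct placements yields 3 geometric isomers: NO2 both axial; NO2 one axial, one equatorial; NO2 both equatorial.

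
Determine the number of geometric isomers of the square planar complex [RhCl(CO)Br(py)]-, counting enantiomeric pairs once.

A square has two trans pairs of vertices; adjacent vertices are cis.
Working through the distinct placements yields 3 geometric isomers: (Br/Cl trans, CO/py trans); (Br/py trans, CO/Cl trans); (Br/CO trans, Cl/py trans).

3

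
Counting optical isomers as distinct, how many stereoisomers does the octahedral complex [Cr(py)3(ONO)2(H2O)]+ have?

3

An octahedron has six vertices in three trans pairs; every non-trans pair is cis.
Working through the distinct placements yields 3 geometric isomers: py mer, ONO cis; py mer, ONO trans; py fac, ONO cis.
Each arrangement has an internal mirror plane or centre of symmetry, so none is chiral.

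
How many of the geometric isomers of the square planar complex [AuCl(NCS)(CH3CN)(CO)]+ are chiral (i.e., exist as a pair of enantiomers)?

0

In a square planar complex each vertex has one trans partner and two cis neighbours.
Systematic placement gives 3 geometric isomers: (CH3CN/Cl trans, CO/NCS trans); (CH3CN/NCS trans, CO/Cl trans); (CH3CN/CO trans, Cl/NCS trans).
Each arrangement has an internal mirror plane or centre of symmetry, so none is chiral.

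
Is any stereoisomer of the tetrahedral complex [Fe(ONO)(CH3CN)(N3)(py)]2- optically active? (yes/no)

In a tetrahedral complex all four positions are equivalent and every pair of ligands is adjacent — there is no cis/trans distinction.
Only one geometric arrangement is possible; it has no improper symmetry element, so it exists as a pair of enantiomers (2 stereoisomers).

yes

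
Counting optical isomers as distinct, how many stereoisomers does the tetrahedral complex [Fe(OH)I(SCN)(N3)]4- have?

All four vertices of a tetrahedron are equivalent and mutually adjacent, so cis/trans isomerism cannot arise.
Only one geometric arrangement is possible; it has no improper symmetry element, so it exists as a pair of enantiomers (2 stereoisomers).

2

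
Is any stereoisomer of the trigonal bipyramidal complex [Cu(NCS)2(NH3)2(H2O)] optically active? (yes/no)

yes

In a trigonal bipyramid the two axial positions differ from the three equatorial ones.
Exhaustive case analysis gives 5 geometric isomers.
One of these lacks any improper symmetry element and so occurs as an enantiomeric pair, giving 5 + 1 = 6 stereoisomers in total.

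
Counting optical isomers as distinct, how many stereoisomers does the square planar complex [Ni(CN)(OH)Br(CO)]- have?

Systematic placement gives 3 geometric isomers: (Br/CO trans, CN/OH trans); (Br/OH trans, CN/CO trans); (Br/CN trans, CO/OH trans).
Each arrangement has an internal mirror plane or centre of symmetry, so none is chiral.

3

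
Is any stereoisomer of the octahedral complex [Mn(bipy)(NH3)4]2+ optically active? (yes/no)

In an octahedral complex each vertex has one trans partner and four cis neighbours.
Each bipy is bidentate and must span two cis positions.
Only one geometric arrangement is possible.

no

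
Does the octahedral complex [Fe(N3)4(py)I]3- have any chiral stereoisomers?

The six octahedral sites form three mutually perpendicular trans pairs.
There are 2 geometric isomers: py and I mutually cis; py and I mutually trans.
Each arrangement has an internal mirror plane or centre of symmetry, so none is chiral.

no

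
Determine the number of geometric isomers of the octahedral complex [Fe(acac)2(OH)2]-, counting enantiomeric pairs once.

2

The six octahedral sites form three mutually perpendicular trans pairs.
Each acac is bidentate and must span two cis positions.
Working through the distinct placements yields 2 geometric isomers: OH trans; OH cis (chiral).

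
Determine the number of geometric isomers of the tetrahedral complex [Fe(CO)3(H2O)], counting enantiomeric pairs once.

All four vertices of a tetrahedron are equivalent and mutually adjacent, so cis/trans isomerism cannot arise.
Only one geometric arrangement is possible.

1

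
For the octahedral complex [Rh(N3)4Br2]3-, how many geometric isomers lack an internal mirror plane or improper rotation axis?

There are 2 geometric isomers: Br trans; Br cis.
Each arrangement has an internal mirror plane or centre of symmetry, so none is chiral.

0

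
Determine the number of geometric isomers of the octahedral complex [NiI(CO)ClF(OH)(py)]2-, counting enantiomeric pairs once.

15

An octahedron has six vertices in three trans pairs; every non-trans pair is cis.
Systematic enumeration (placing each ligand type in turn and discarding arrangements equivalent by rotation or reflection) gives 15 geometric isomers.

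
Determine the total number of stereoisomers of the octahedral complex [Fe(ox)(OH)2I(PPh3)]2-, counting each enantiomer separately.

The six octahedral sites form three mutually perpendicular trans pairs.
Each ox is bidentate and must span two cis positions.
Systematic placement gives 4 geometric isomers: OH cis (3 arrangements, 2 chiral); OH trans.
Of these, 2 lack any improper symmetry element and so occur as enantiomeric pairs, giving 4 + 2 = 6 stereoisomers in total.

6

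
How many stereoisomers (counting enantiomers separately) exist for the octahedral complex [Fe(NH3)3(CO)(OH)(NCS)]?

The distinct arrangements are (4 in all): NH3 mer (3 arrangements); NH3 fac (chiral).
One of these lacks any improper symmetry element and so occurs as an enantiomeric pair, giving 4 + 1 = 5 stereoisomers in total.

5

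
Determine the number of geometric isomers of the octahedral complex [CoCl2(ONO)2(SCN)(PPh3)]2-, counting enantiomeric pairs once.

6

The six octahedral sites form three mutually perpendicular trans pairs.
The distinct arrangements are (6 in all): Cl trans, ONO trans; Cl trans, ONO cis; Cl cis, ONO cis (3 arrangements, 2 chiral); Cl cis, ONO trans.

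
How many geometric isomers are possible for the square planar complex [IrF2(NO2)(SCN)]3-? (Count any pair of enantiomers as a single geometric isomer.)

In a square planar complex each vertex has one trans partner and two cis neighbours.
Systematic placement gives 2 geometric isomers: F cis; F trans.

2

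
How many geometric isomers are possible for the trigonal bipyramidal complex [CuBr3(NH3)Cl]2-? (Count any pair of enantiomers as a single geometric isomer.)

4

A trigonal bipyramid has two axial and three equatorial sites, which are chemically inequivalent.
There are 4 geometric isomers: NH3 equatorial, Cl equatorial; NH3 equatorial, Cl axial; NH3 axial, Cl equatorial; NH3 axial, Cl axial.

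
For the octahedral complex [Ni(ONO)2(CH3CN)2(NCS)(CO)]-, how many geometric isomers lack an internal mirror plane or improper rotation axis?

Systematic placement gives 6 geometric isomers: ONO trans, CH3CN trans; ONO cis, CH3CN trans; ONO trans, CH3CN cis; ONO cis, CH3CN cis (3 arrangements, 2 chiral).
Of these, 2 lack any improper symmetry element and so occur as enantiomeric pairs, giving 6 + 2 = 8 stereoisomers in total.

2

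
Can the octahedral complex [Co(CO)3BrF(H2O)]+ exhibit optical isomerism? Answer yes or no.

yes

An octahedron has six vertices in three trans pairs; every non-trans pair is cis.
Working through the distinct placements yields 4 geometric isomers: CO mer (3 arrangements); CO fac (chiral).
One of these lacks any improper symmetry element and so occurs as an enantiomeric pair, giving 4 + 1 = 5 stereoisomers in total.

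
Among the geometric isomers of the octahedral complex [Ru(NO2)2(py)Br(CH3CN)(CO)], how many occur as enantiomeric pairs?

6

In an octahedral complex each vertex has one trans partner and four cis neighbours.
Systematic enumeration (placing each ligand type in turn and discarding arrangements equivalent by rotation or reflection) gives 9 geometric isomers.
Of these, 6 lack any improper symmetry element and so occur as enantiomeric pairs, giving 9 + 6 = 15 stereoisomers in total.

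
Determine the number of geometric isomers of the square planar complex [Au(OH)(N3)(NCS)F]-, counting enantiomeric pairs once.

3

Working through the distinct placements yields 3 geometric isomers: (F/NCS trans, N3/OH trans); (F/OH trans, N3/NCS trans); (F/N3 trans, NCS/OH trans).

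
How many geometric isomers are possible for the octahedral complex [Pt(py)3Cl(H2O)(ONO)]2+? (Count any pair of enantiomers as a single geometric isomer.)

An octahedron has six vertices in three trans pairs; every non-trans pair is cis.
There are 4 geometric isomers: py mer (3 arrangements); py fac (chiral).

4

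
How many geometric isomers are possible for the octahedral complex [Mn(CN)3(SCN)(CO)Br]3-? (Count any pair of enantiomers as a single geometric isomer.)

4

An octahedron has six vertices in three trans pairs; every non-trans pair is cis.
Systematic placement gives 4 geometric isomers: CN mer (3 arrangements); CN fac (chiral).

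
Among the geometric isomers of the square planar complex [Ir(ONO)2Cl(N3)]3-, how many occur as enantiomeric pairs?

0

Working through the distinct placements yields 2 geometric isomers: ONO cis; ONO trans.
Each arrangement has an internal mirror plane or centre of symmetry, so none is chiral.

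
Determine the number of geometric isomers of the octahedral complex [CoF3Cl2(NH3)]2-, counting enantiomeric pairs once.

3

The six octahedral sites form three mutually perpendicular trans pairs.
Working through the distinct placements yields 3 geometric isomers: F mer, Cl trans; F fac, Cl cis; F mer, Cl cis.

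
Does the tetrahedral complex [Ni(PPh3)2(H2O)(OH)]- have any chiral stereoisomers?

no

In a tetrahedral complex all four positions are equivalent and every pair of ligands is adjacent — there is no cis/trans distinction.
Only one geometric arrangement is possible.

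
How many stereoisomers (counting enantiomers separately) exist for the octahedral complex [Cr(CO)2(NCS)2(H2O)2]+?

In an octahedral complex each vertex has one trans partner and four cis neighbours.
There are 5 geometric isomers: CO trans, NCS trans, H2O trans; CO trans, NCS cis, H2O cis; CO cis, NCS trans, H2O cis; CO cis, NCS cis, H2O cis (chiral); CO cis, NCS cis, H2O trans.
One of these lacks any improper symmetry element and so occurs as an enantiomeric pair, giving 5 + 1 = 6 stereoisomers in total.

6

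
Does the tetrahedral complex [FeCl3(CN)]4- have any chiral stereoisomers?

no

Only one geometric arrangement is possible.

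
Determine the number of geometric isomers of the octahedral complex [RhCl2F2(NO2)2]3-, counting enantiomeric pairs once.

An octahedron has six vertices in three trans pairs; every non-trans pair is cis.
The distinct arrangements are (5 in all): Cl trans, F trans, NO2 trans; Cl trans, F cis, NO2 cis; Cl cis, F cis, NO2 trans; Cl cis, F cis, NO2 cis (chiral); Cl cis, F trans, NO2 cis.

5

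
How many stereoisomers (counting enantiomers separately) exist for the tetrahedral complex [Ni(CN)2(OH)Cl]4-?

1

All four vertices of a tetrahedron are equivalent and mutually adjacent, so cis/trans isomerism cannot arise.
Only one geometric arrangement is possible.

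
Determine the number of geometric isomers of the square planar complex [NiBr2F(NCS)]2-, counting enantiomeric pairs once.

A square has two trans pairs of vertices; adjacent vertices are cis.
Working through the distinct placements yields 2 geometric isomers: Br cis; Br trans.

2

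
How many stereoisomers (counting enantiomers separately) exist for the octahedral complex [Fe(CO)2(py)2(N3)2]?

6

Systematic placement gives 5 geometric isomers: CO trans, py trans, N3 trans; CO trans, py cis, N3 cis; CO cis, py trans, N3 cis; CO cis, py cis, N3 cis (chiral); CO cis, py cis, N3 trans.
One of these lacks any improper symmetry element and so occurs as an enantiomeric pair, giving 5 + 1 = 6 stereoisomers in total.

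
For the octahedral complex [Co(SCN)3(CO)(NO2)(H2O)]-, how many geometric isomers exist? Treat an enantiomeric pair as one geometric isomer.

In an octahedral complex each vertex has one trans partner and four cis neighbours.
The distinct arrangements are (4 in all): SCN mer (3 arrangements); SCN fac (chiral).

4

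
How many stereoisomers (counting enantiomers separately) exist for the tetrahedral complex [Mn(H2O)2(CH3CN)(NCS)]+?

1

All four vertices of a tetrahedron are equivalent and mutually adjacent, so cis/trans isomerism cannot arise.
Only one geometric arrangement is possible.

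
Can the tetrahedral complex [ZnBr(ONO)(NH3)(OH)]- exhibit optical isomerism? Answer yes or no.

yes

In a tetrahedral complex all four positions are equivalent and every pair of ligands is adjacent — there is no cis/trans distinction.
Only one geometric arrangement is possible; it has no improper symmetry element, so it exists as a pair of enantiomers (2 stereoisomers).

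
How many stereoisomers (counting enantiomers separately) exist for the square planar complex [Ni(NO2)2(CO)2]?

A square has two trans pairs of vertices; adjacent vertices are cis.
There are 2 geometric isomers: NO2 cis; NO2 trans.
Each arrangement has an internal mirror plane or centre of symmetry, so none is chiral.

2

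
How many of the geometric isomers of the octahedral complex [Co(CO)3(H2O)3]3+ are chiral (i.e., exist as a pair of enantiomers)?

Working through the distinct placements yields 2 geometric isomers: CO mer; CO fac.
Each arrangement has an internal mirror plane or centre of symmetry, so none is chiral.

0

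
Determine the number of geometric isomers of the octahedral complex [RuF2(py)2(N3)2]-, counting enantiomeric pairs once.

5

In an octahedral complex each vertex has one trans partner and four cis neighbours.
The distinct arrangements are (5 in all): F trans, py trans, N3 trans; F trans, py cis, N3 cis; F cis, py trans, N3 cis; F cis, py cis, N3 cis (chiral); F cis, py cis, N3 trans.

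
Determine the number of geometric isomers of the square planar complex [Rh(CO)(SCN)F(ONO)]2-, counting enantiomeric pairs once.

3

In a square planar complex each vertex has one trans partner and two cis neighbours.
Working through the distinct placements yields 3 geometric isomers: (CO/ONO trans, F/SCN trans); (CO/SCN trans, F/ONO trans); (CO/F trans, ONO/SCN trans).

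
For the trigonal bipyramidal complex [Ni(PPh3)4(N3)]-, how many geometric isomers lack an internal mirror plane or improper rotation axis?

0

The distinct arrangements are (2 in all): N3 axial; N3 equatorial.
Each arrangement has an internal mirror plane or centre of symmetry, so none is chiral.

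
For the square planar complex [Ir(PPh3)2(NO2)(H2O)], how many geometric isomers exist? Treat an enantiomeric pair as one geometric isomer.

2

In a square planar complex each vertex has one trans partner and two cis neighbours.
Systematic placement gives 2 geometric isomers: PPh3 cis; PPh3 trans.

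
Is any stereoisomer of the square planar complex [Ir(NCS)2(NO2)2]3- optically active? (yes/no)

In a square planar complex each vertex has one trans partner and two cis neighbours.
There are 2 geometric isomers: NCS cis; NCS trans.
Each arrangement has an internal mirror plane or centre of symmetry, so none is chiral.

no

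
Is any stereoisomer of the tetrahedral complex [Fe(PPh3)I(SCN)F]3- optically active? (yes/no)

All four vertices of a tetrahedron are equivalent and mutually adjacent, so cis/trans isomerism cannot arise.
Only one geometric arrangement is possible; it has no improper symmetry element, so it exists as a pair of enantiomers (2 stereoisomers).

yes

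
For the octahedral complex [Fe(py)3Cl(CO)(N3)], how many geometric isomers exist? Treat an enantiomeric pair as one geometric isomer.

4

The six octahedral sites form three mutually perpendicular trans pairs.
There are 4 geometric isomers: py mer (3 arrangements); py fac (chiral).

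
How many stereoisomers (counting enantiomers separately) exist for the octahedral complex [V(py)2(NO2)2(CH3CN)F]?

In an octahedral complex each vertex has one trans partner and four cis neighbours.
Systematic placement gives 6 geometric isomers: py trans, NO2 trans; py cis, NO2 cis (3 arrangements, 2 chiral); py trans, NO2 cis; py cis, NO2 trans.
Of these, 2 lack any improper symmetry element and so occur as enantiomeric pairs, giving 6 + 2 = 8 stereoisomers in total.

8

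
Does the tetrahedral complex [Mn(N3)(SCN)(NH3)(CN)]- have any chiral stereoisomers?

In a tetrahedral complex all four positions are equivalent and every pair of ligands is adjacent — there is no cis/trans distinction.
Only one geometric arrangement is possible; it has no improper symmetry element, so it exists as a pair of enantiomers (2 stereoisomers).

yes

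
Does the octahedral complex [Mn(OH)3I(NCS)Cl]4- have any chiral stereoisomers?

yes

The six octahedral sites form three mutually perpendicular trans pairs.
Systematic placement gives 4 geometric isomers: OH mer (3 arrangements); OH fac (chiral).
One of these lacks any improper symmetry element and so occurs as an enantiomeric pair, giving 4 + 1 = 5 stereoisomers in total.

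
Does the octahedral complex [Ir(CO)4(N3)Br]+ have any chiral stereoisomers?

no

The six octahedral sites form three mutually perpendicular trans pairs.
There are 2 geometric isomers: N3 and Br mutually cis; N3 and Br mutually trans.
Each arrangement has an internal mirror plane or centre of symmetry, so none is chiral.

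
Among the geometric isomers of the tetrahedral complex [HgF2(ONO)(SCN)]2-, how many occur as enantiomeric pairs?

Only one geometric arrangement is possible.

0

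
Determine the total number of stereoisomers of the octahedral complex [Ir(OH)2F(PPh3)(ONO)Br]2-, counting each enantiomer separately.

15

Systematic enumeration (placing each ligand type in turn and discarding arrangements equivalent by rotation or reflection) gives 9 geometric isomers.
Of these, 6 lack any improper symmetry element and so occur as enantiomeric pairs, giving 9 + 6 = 15 stereoisomers in total.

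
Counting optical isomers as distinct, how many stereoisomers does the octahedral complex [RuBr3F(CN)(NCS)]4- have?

5

Systematic placement gives 4 geometric isomers: Br mer (3 arrangements); Br fac (chiral).
One of these lacks any improper symmetry element and so occurs as an enantiomeric pair, giving 4 + 1 = 5 stereoisomers in total.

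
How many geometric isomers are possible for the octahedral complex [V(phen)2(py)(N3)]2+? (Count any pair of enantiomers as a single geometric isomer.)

In an octahedral complex each vertex has one trans partner and four cis neighbours.
Each phen is bidentate and must span two cis positions.
Systematic placement gives 2 geometric isomers: py and N3 mutually cis (chiral); py and N3 mutually trans.

2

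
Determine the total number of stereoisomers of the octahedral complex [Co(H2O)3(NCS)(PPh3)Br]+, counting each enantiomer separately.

The six octahedral sites form three mutually perpendicular trans pairs.
Systematic placement gives 4 geometric isomers: H2O mer (3 arrangements); H2O fac (chiral).
One of these lacks any improper symmetry element and so occurs as an enantiomeric pair, giving 4 + 1 = 5 stereoisomers in total.

5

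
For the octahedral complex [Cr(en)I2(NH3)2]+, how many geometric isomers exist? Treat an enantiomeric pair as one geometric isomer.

Each en is bidentate and must span two cis positions.
Working through the distinct placements yields 3 geometric isomers: I trans, NH3 cis; I cis, NH3 cis (chiral); I cis, NH3 trans.

3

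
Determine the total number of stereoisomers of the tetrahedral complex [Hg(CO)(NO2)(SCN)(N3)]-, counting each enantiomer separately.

2

Only one geometric arrangement is possible; it has no improper symmetry element, so it exists as a pair of enantiomers (2 stereoisomers).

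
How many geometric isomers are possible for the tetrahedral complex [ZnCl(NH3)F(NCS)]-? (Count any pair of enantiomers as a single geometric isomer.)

1

All four vertices of a tetrahedron are equivalent and mutually adjacent, so cis/trans isomerism cannot arise.
Only one geometric arrangement is possible; it has no improper symmetry element, so it exists as a pair of enantiomers (2 stereoisomers).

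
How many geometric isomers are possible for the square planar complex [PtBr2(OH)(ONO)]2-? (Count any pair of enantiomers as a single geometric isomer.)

There are 2 geometric isomers: Br cis; Br trans.

2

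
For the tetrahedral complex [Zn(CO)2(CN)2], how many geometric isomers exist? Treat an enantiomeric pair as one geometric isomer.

Only one geometric arrangement is possible.

1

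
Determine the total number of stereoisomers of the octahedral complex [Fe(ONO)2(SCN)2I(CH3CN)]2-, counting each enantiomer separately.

8

In an octahedral complex each vertex has one trans partner and four cis neighbours.
Systematic placement gives 6 geometric isomers: ONO trans, SCN trans; ONO cis, SCN cis (3 arrangements, 2 chiral); ONO cis, SCN trans; ONO trans, SCN cis.
Of these, 2 lack any improper symmetry element and so occur as enantiomeric pairs, giving 6 + 2 = 8 stereoisomers in total.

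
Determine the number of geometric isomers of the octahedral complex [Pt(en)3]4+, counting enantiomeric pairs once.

An octahedron has six vertices in three trans pairs; every non-trans pair is cis.
Each en is bidentate and must span two cis positions.
Only one geometric arrangement is possible; it has no improper symmetry element, so it exists as a pair of enantiomers (2 stereoisomers).

1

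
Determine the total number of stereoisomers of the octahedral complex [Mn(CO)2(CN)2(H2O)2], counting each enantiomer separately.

An octahedron has six vertices in three trans pairs; every non-trans pair is cis.
There are 5 geometric isomers: CO trans, CN trans, H2O trans; CO cis, CN trans, H2O cis; CO cis, CN cis, H2O trans; CO cis, CN cis, H2O cis (chiral); CO trans, CN cis, H2O cis.
One of these lacks any improper symmetry element and so occurs as an enantiomeric pair, giving 5 + 1 = 6 stereoisomers in total.

6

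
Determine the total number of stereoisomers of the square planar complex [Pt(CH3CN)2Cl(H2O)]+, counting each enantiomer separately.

2

A square has two trans pairs of vertices; adjacent vertices are cis.
Working through the distinct placements yields 2 geometric isomers: CH3CN cis; CH3CN trans.
Each arrangement has an internal mirror plane or centre of symmetry, so none is chiral.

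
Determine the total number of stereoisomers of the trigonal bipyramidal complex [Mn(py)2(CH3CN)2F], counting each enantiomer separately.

6

In a trigonal bipyramid the two axial positions differ from the three equatorial ones.
Placing the ligands in turn and identifying arrangements related by rotation or reflection leaves 5 distinct geometric isomers.
One of these lacks any improper symmetry element and so occurs as an enantiomeric pair, giving 5 + 1 = 6 stereoisomers in total.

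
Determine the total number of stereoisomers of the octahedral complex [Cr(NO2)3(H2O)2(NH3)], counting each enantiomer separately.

In an octahedral complex each vertex has one trans partner and four cis neighbours.
There are 3 geometric isomers: NO2 mer, H2O trans; NO2 mer, H2O cis; NO2 fac, H2O cis.
Each arrangement has an internal mirror plane or centre of symmetry, so none is chiral.

3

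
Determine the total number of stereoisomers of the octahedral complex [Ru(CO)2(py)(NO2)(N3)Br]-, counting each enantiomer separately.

15

An octahedron has six vertices in three trans pairs; every non-trans pair is cis.
Placing the ligands in turn and identifying arrangements related by rotation or reflection leaves 9 distinct geometric isomers.
Of these, 6 lack any improper symmetry element and so occur as enantiomeric pairs, giving 9 + 6 = 15 stereoisomers in total.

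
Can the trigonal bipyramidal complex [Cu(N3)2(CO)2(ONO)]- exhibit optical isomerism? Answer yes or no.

yes

In a trigonal bipyramid the two axial positions differ from the three equatorial ones.
Exhaustive case analysis gives 5 geometric isomers.
One of these lacks any improper symmetry element and so occurs as an enantiomeric pair, giving 5 + 1 = 6 stereoisomers in total.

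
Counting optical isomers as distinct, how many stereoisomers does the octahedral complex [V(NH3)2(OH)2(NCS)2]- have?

6

In an octahedral complex each vertex has one trans partner and four cis neighbours.
The distinct arrangements are (5 in all): NH3 trans, OH trans, NCS trans; NH3 cis, OH cis, NCS trans; NH3 cis, OH trans, NCS cis; NH3 cis, OH cis, NCS cis (chiral); NH3 trans, OH cis, NCS cis.
One of these lacks any improper symmetry element and so occurs as an enantiomeric pair, giving 5 + 1 = 6 stereoisomers in total.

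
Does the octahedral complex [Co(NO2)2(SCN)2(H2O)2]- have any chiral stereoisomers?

yes

The six octahedral sites form three mutually perpendicular trans pairs.
The distinct arrangements are (5 in all): NO2 trans, SCN trans, H2O trans; NO2 cis, SCN cis, H2O trans; NO2 cis, SCN trans, H2O cis; NO2 cis, SCN cis, H2O cis (chiral); NO2 trans, SCN cis, H2O cis.
One of these lacks any improper symmetry element and so occurs as an enantiomeric pair, giving 5 + 1 = 6 stereoisomers in total.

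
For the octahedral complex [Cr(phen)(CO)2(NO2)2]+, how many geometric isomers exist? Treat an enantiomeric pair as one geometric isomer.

3

The six octahedral sites form three mutually perpendicular trans pairs.
Each phen is bidentate and must span two cis positions.
There are 3 geometric isomers: CO trans, NO2 cis; CO cis, NO2 cis (chiral); CO cis, NO2 trans.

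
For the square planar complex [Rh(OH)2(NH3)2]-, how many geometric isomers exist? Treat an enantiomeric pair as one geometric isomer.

In a square planar complex each vertex has one trans partner and two cis neighbours.
Working through the distinct placements yields 2 geometric isomers: OH cis; OH trans.

2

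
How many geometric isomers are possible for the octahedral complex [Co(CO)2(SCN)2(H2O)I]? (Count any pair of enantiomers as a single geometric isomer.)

An octahedron has six vertices in three trans pairs; every non-trans pair is cis.
Working through the distinct placements yields 6 geometric isomers: CO trans, SCN trans; CO trans, SCN cis; CO cis, SCN trans; CO cis, SCN cis (3 arrangements, 2 chiral).

6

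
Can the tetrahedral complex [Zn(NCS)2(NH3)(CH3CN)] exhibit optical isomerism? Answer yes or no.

no

All four vertices of a tetrahedron are equivalent and mutually adjacent, so cis/trans isomerism cannot arise.
Only one geometric arrangement is possible.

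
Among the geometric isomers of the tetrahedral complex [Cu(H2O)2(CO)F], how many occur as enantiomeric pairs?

0

All four vertices of a tetrahedron are equivalent and mutually adjacent, so cis/trans isomerism cannot arise.
Only one geometric arrangement is possible.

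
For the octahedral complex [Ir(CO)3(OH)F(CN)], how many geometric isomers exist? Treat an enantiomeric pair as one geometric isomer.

There are 4 geometric isomers: CO mer (3 arrangements); CO fac (chiral).

4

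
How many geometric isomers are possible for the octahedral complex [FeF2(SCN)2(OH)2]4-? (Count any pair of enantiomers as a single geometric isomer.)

In an octahedral complex each vertex has one trans partner and four cis neighbours.
Working through the distinct placements yields 5 geometric isomers: F trans, SCN trans, OH trans; F trans, SCN cis, OH cis; F cis, SCN trans, OH cis; F cis, SCN cis, OH cis (chiral); F cis, SCN cis, OH trans.

5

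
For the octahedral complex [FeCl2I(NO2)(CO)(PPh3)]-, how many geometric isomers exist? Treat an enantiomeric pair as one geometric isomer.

9

The six octahedral sites form three mutually perpendicular trans pairs.
Placing the ligands in turn and identifying arrangements related by rotation or reflection leaves 9 distinct geometric isomers.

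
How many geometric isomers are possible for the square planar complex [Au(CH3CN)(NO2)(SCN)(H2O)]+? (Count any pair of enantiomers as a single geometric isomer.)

Systematic placement gives 3 geometric isomers: (CH3CN/NO2 trans, H2O/SCN trans); (CH3CN/SCN trans, H2O/NO2 trans); (CH3CN/H2O trans, NO2/SCN trans).

3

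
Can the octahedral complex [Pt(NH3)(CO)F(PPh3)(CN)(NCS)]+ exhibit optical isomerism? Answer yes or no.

yes

The six octahedral sites form three mutually perpendicular trans pairs.
Systematic enumeration (placing each ligand type in turn and discarding arrangements equivalent by rotation or reflection) gives 15 geometric isomers.
Of these, 15 lack any improper symmetry element and so occur as enantiomeric pairs, giving 15 + 15 = 30 stereoisomers in total.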